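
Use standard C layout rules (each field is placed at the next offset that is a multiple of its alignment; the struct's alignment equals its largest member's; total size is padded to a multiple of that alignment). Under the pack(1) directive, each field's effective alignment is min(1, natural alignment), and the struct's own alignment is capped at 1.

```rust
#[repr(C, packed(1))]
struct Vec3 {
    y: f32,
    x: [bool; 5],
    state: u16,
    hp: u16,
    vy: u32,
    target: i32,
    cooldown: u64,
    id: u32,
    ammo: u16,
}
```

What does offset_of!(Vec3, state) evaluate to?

9

@0: y [4B, align 1] → 4
@4: x [5B, align 1] → 9
@9: state [2B, align 1] → 11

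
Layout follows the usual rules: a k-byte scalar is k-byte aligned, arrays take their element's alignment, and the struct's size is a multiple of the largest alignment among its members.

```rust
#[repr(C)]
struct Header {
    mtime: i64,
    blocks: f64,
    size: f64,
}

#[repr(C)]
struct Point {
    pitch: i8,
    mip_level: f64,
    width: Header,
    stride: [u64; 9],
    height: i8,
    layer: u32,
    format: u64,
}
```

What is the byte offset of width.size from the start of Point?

Header: @0: mtime [8B, align 8] → 8; @8: blocks [8B, align 8] → 16; @16: size [8B, align 8] → 24; size 24, align 8
@0: pitch [1B, align 1] → 1
+7 pad (align 8)
@8: mip_level [8B, align 8] → 16
@16: width [24B, align 8] → 40
within Header: size at 16
16 + 16 = 32

32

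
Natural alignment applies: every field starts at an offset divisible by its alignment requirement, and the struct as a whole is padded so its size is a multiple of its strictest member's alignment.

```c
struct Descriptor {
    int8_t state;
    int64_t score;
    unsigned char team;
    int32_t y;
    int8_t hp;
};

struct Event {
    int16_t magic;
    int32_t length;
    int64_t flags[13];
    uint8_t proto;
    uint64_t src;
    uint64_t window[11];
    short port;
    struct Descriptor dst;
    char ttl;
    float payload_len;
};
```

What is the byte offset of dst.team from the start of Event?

Descriptor: 0..1  state  (1B, 1-aligned); 1..8  -- padding (7B); 8..16  score  (8B, 8-aligned); 16..17  team  (1B, 1-aligned); 17..20  -- padding (3B); 20..24  y  (4B, 4-aligned); 24..25  hp  (1B, 1-aligned); 25..32  -- tail padding (7B); sizeof = 32, alignof = 8
0..2  magic  (2B, 2-aligned)
2..4  -- padding (2B)
4..8  length  (4B, 4-aligned)
8..112  flags  (104B, 8-aligned)
112..113  proto  (1B, 1-aligned)
113..120  -- padding (7B)
120..128  src  (8B, 8-aligned)
128..216  window  (88B, 8-aligned)
216..218  port  (2B, 2-aligned)
218..224  -- padding (6B)
224..256  dst  (32B, 8-aligned)
within Descriptor: team at 16
224 + 16 = 240

240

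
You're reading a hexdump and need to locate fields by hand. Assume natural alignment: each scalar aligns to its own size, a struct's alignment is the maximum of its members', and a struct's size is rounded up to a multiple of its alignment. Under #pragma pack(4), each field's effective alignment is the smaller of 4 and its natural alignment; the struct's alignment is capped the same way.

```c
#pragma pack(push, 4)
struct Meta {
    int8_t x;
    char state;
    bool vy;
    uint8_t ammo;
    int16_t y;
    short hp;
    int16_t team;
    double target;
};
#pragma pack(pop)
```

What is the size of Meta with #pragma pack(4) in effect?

20

x at 0 (size 1, align 1) → ends 1
state at 1 (size 1, align 1) → ends 2
vy at 2 (size 1, align 1) → ends 3
ammo at 3 (size 1, align 1) → ends 4
y at 4 (size 2, align 2) → ends 6
hp at 6 (size 2, align 2) → ends 8
team at 8 (size 2, align 2) → ends 10
pad 2 to align 4 for target
target at 12 (size 8, align 4) → ends 20
total 20 bytes, alignment 4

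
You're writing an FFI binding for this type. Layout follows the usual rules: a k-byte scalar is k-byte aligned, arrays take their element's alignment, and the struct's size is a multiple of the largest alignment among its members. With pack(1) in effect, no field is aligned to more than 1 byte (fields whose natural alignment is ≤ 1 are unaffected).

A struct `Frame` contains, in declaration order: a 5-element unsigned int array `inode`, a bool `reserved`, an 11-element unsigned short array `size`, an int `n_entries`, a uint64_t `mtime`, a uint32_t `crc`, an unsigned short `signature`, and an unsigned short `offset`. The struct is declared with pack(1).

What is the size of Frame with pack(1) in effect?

63

0..20  inode  (20B, 1-aligned)
20..21  reserved  (1B, 1-aligned)
21..43  size  (22B, 1-aligned)
43..47  n_entries  (4B, 1-aligned)
47..55  mtime  (8B, 1-aligned)
55..59  crc  (4B, 1-aligned)
59..61  signature  (2B, 1-aligned)
61..63  offset  (2B, 1-aligned)
sizeof = 63, alignof = 1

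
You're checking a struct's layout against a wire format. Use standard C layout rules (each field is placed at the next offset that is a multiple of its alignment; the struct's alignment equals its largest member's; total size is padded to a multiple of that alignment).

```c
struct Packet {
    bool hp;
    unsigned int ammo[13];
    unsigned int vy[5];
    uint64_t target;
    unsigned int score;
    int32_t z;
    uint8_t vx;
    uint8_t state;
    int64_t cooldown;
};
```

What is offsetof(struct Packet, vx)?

96

hp at 0 (size 1, align 1) → ends 1
pad 3 to align 4 for ammo
ammo at 4 (size 52, align 4) → ends 56
vy at 56 (size 20, align 4) → ends 76
pad 4 to align 8 for target
target at 80 (size 8, align 8) → ends 88
score at 88 (size 4, align 4) → ends 92
z at 92 (size 4, align 4) → ends 96
vx at 96 (size 1, align 1) → ends 97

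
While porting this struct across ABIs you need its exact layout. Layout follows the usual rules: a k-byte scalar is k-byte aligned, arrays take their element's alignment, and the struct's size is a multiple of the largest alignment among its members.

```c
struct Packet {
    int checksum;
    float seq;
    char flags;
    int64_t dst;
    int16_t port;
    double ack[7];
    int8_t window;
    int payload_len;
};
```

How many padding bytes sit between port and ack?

6

checksum at 0 (size 4, align 4) → ends 4
seq at 4 (size 4, align 4) → ends 8
flags at 8 (size 1, align 1) → ends 9
pad 7 to align 8 for dst
dst at 16 (size 8, align 8) → ends 24
port at 24 (size 2, align 2) → ends 26
pad 6 to align 8 for ack
ack at 32 (size 56, align 8) → ends 88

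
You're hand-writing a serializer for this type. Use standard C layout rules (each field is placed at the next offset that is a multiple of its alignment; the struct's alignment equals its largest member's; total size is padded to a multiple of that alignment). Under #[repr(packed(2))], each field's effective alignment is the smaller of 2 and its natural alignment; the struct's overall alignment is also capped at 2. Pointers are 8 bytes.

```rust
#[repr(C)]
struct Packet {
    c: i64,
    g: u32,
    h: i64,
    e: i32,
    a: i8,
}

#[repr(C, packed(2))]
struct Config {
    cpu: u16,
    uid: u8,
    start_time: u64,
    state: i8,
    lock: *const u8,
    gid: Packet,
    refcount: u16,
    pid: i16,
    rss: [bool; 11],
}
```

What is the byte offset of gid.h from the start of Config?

38

Packet: @0: c [8B, align 8] → 8; @8: g [4B, align 4] → 12; +4 pad (align 8); @16: h [8B, align 8] → 24; @24: e [4B, align 4] → 28; @28: a [1B, align 1] → 29; +3 tail pad (align 8); size 32, align 8
@0: cpu [2B, align 2] → 2
@2: uid [1B, align 1] → 3
+1 pad (align 2)
@4: start_time [8B, align 2] → 12
@12: state [1B, align 1] → 13
+1 pad (align 2)
@14: lock [8B, align 2] → 22
@22: gid [32B, align 2] → 54
within Packet: h at 16
22 + 16 = 38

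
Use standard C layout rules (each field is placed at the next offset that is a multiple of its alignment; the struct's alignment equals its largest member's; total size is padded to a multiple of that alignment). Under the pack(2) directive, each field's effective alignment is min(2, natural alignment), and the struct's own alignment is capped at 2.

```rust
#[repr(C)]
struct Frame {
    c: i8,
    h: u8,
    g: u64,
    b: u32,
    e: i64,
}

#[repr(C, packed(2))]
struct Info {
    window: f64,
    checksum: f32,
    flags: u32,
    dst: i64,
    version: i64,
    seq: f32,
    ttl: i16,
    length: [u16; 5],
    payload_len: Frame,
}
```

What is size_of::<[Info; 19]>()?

1520

Frame: 0..1  c  (1B, 1-aligned); 1..2  h  (1B, 1-aligned); 2..8  -- padding (6B); 8..16  g  (8B, 8-aligned); 16..20  b  (4B, 4-aligned); 20..24  -- padding (4B); 24..32  e  (8B, 8-aligned); sizeof = 32, alignof = 8
0..8  window  (8B, 2-aligned)
8..12  checksum  (4B, 2-aligned)
12..16  flags  (4B, 2-aligned)
16..24  dst  (8B, 2-aligned)
24..32  version  (8B, 2-aligned)
32..36  seq  (4B, 2-aligned)
36..38  ttl  (2B, 2-aligned)
38..48  length  (10B, 2-aligned)
48..80  payload_len  (32B, 2-aligned)
sizeof = 80, alignof = 2
array of 19: 19 × 80 = 1520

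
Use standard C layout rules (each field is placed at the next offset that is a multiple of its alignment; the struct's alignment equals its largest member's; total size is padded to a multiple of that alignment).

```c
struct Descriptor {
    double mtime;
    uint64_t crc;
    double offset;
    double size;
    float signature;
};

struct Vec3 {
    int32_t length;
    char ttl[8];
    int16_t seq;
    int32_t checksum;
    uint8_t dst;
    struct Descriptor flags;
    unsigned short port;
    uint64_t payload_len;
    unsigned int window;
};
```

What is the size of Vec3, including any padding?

Descriptor: mtime at 0 (size 8, align 8) → ends 8; crc at 8 (size 8, align 8) → ends 16; offset at 16 (size 8, align 8) → ends 24; size at 24 (size 8, align 8) → ends 32; signature at 32 (size 4, align 4) → ends 36; tail pad 4 to reach multiple of 8; total 40 bytes, alignment 8
length at 0 (size 4, align 4) → ends 4
ttl at 4 (size 8, align 1) → ends 12
seq at 12 (size 2, align 2) → ends 14
pad 2 to align 4 for checksum
checksum at 16 (size 4, align 4) → ends 20
dst at 20 (size 1, align 1) → ends 21
pad 3 to align 8 for flags
flags at 24 (size 40, align 8) → ends 64
port at 64 (size 2, align 2) → ends 66
pad 6 to align 8 for payload_len
payload_len at 72 (size 8, align 8) → ends 80
window at 80 (size 4, align 4) → ends 84
tail pad 4 to reach multiple of 8
total 88 bytes, alignment 8

88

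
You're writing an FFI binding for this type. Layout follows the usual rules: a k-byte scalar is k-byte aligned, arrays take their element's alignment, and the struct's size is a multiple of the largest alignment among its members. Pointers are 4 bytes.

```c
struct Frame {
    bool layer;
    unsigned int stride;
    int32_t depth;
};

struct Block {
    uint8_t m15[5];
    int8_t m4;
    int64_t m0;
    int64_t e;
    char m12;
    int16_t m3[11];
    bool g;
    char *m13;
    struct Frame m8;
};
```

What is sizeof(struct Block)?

72

Frame: layer at 0 (size 1, align 1) → ends 1; pad 3 to align 4 for stride; stride at 4 (size 4, align 4) → ends 8; depth at 8 (size 4, align 4) → ends 12; total 12 bytes, alignment 4
m15 at 0 (size 5, align 1) → ends 5
m4 at 5 (size 1, align 1) → ends 6
pad 2 to align 8 for m0
m0 at 8 (size 8, align 8) → ends 16
e at 16 (size 8, align 8) → ends 24
m12 at 24 (size 1, align 1) → ends 25
pad 1 to align 2 for m3
m3 at 26 (size 22, align 2) → ends 48
g at 48 (size 1, align 1) → ends 49
pad 3 to align 4 for m13
m13 at 52 (size 4, align 4) → ends 56
m8 at 56 (size 12, align 4) → ends 68
tail pad 4 to reach multiple of 8
total 72 bytes, alignment 8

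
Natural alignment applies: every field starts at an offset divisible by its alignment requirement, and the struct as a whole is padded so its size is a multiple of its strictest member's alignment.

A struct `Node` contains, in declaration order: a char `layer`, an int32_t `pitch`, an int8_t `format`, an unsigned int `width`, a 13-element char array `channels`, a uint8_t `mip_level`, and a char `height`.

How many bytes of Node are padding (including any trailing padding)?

@0: layer [1B, align 1] → 1
+3 pad (align 4)
@4: pitch [4B, align 4] → 8
@8: format [1B, align 1] → 9
+3 pad (align 4)
@12: width [4B, align 4] → 16
@16: channels [13B, align 1] → 29
@29: mip_level [1B, align 1] → 30
@30: height [1B, align 1] → 31
+1 tail pad (align 4)
size 32, align 4
data bytes 25, size 32 → padding 7

7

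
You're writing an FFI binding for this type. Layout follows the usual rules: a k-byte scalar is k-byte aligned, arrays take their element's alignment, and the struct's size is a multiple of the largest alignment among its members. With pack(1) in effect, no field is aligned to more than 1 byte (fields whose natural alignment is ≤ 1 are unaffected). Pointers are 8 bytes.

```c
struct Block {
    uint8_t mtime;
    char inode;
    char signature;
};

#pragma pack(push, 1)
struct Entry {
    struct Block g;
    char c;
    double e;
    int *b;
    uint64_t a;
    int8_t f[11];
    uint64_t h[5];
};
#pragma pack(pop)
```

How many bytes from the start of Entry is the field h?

Block: mtime at 0 (size 1, align 1) → ends 1; inode at 1 (size 1, align 1) → ends 2; signature at 2 (size 1, align 1) → ends 3; total 3 bytes, alignment 1
g at 0 (size 3, align 1) → ends 3
c at 3 (size 1, align 1) → ends 4
e at 4 (size 8, align 1) → ends 12
b at 12 (size 8, align 1) → ends 20
a at 20 (size 8, align 1) → ends 28
f at 28 (size 11, align 1) → ends 39
h at 39 (size 40, align 1) → ends 79

39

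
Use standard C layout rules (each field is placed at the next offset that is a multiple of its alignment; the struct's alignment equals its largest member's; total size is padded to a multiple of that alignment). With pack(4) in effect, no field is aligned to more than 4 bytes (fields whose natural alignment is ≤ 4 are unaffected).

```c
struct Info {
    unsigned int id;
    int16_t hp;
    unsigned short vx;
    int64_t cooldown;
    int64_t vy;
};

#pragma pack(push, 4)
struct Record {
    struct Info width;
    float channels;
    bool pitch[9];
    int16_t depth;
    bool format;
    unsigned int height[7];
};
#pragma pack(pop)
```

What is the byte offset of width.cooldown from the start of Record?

Info: id at 0 (size 4, align 4) → ends 4; hp at 4 (size 2, align 2) → ends 6; vx at 6 (size 2, align 2) → ends 8; cooldown at 8 (size 8, align 8) → ends 16; vy at 16 (size 8, align 8) → ends 24; total 24 bytes, alignment 8
width at 0 (size 24, align 4) → ends 24
within Info: cooldown at 8
0 + 8 = 8

8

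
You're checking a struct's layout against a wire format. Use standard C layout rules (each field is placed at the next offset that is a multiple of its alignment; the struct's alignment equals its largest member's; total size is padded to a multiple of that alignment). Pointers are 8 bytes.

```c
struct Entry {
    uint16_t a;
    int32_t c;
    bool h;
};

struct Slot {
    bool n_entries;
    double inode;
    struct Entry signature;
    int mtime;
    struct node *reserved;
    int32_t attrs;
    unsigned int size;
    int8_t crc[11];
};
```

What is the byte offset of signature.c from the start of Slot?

Entry: a at 0 (size 2, align 2) → ends 2; pad 2 to align 4 for c; c at 4 (size 4, align 4) → ends 8; h at 8 (size 1, align 1) → ends 9; tail pad 3 to reach multiple of 4; total 12 bytes, alignment 4
n_entries at 0 (size 1, align 1) → ends 1
pad 7 to align 8 for inode
inode at 8 (size 8, align 8) → ends 16
signature at 16 (size 12, align 4) → ends 28
within Entry: c at 4
16 + 4 = 20

20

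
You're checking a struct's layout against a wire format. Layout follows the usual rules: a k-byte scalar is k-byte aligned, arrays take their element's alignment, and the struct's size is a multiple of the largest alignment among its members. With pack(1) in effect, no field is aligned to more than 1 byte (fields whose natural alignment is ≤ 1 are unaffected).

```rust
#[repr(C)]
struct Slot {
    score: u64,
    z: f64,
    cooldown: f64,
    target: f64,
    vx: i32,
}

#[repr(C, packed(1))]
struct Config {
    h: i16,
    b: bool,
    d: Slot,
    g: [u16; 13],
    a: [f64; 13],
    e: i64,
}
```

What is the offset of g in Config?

Slot: score at 0 (size 8, align 8) → ends 8; z at 8 (size 8, align 8) → ends 16; cooldown at 16 (size 8, align 8) → ends 24; target at 24 (size 8, align 8) → ends 32; vx at 32 (size 4, align 4) → ends 36; tail pad 4 to reach multiple of 8; total 40 bytes, alignment 8
h at 0 (size 2, align 1) → ends 2
b at 2 (size 1, align 1) → ends 3
d at 3 (size 40, align 1) → ends 43
g at 43 (size 26, align 1) → ends 69

43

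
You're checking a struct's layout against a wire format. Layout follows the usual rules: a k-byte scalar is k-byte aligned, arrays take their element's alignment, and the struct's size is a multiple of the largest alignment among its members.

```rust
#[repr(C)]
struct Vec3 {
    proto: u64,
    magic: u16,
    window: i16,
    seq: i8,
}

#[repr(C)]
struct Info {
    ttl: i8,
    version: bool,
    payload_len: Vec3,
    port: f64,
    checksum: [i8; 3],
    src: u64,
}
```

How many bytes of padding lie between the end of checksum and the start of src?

Vec3: 0..8  proto  (8B, 8-aligned); 8..10  magic  (2B, 2-aligned); 10..12  window  (2B, 2-aligned); 12..13  seq  (1B, 1-aligned); 13..16  -- tail padding (3B); sizeof = 16, alignof = 8
0..1  ttl  (1B, 1-aligned)
1..2  version  (1B, 1-aligned)
2..8  -- padding (6B)
8..24  payload_len  (16B, 8-aligned)
24..32  port  (8B, 8-aligned)
32..35  checksum  (3B, 1-aligned)
35..40  -- padding (5B)
40..48  src  (8B, 8-aligned)

5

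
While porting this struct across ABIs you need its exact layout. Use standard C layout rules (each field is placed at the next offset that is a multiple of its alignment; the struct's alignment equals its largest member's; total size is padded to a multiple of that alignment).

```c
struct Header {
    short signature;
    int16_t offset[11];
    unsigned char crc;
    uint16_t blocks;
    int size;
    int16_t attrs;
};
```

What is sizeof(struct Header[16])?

576

signature at 0 (size 2, align 2) → ends 2
offset at 2 (size 22, align 2) → ends 24
crc at 24 (size 1, align 1) → ends 25
pad 1 to align 2 for blocks
blocks at 26 (size 2, align 2) → ends 28
size at 28 (size 4, align 4) → ends 32
attrs at 32 (size 2, align 2) → ends 34
tail pad 2 to reach multiple of 4
total 36 bytes, alignment 4
array of 16: 16 × 36 = 576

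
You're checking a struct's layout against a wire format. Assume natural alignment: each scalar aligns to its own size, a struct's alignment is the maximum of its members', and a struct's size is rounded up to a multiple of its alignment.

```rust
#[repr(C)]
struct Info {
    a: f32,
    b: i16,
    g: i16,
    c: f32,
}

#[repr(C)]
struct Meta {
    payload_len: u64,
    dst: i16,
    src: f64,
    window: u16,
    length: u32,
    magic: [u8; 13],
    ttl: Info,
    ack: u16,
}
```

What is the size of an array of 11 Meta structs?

704

Info: @0: a [4B, align 4] → 4; @4: b [2B, align 2] → 6; @6: g [2B, align 2] → 8; @8: c [4B, align 4] → 12; size 12, align 4
@0: payload_len [8B, align 8] → 8
@8: dst [2B, align 2] → 10
+6 pad (align 8)
@16: src [8B, align 8] → 24
@24: window [2B, align 2] → 26
+2 pad (align 4)
@28: length [4B, align 4] → 32
@32: magic [13B, align 1] → 45
+3 pad (align 4)
@48: ttl [12B, align 4] → 60
@60: ack [2B, align 2] → 62
+2 tail pad (align 8)
size 64, align 8
array of 11: 11 × 64 = 704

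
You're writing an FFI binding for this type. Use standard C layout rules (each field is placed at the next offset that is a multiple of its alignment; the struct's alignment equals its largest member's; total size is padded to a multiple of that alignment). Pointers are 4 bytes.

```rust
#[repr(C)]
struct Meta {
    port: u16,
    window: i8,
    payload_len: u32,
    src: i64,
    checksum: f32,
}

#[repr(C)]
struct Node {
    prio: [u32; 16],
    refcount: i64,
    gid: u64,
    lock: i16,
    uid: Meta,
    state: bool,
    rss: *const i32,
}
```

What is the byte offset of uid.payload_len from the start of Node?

Meta: 0..2  port  (2B, 2-aligned); 2..3  window  (1B, 1-aligned); 3..4  -- padding (1B); 4..8  payload_len  (4B, 4-aligned); 8..16  src  (8B, 8-aligned); 16..20  checksum  (4B, 4-aligned); 20..24  -- tail padding (4B); sizeof = 24, alignof = 8
0..64  prio  (64B, 4-aligned)
64..72  refcount  (8B, 8-aligned)
72..80  gid  (8B, 8-aligned)
80..82  lock  (2B, 2-aligned)
82..88  -- padding (6B)
88..112  uid  (24B, 8-aligned)
within Meta: payload_len at 4
88 + 4 = 92

92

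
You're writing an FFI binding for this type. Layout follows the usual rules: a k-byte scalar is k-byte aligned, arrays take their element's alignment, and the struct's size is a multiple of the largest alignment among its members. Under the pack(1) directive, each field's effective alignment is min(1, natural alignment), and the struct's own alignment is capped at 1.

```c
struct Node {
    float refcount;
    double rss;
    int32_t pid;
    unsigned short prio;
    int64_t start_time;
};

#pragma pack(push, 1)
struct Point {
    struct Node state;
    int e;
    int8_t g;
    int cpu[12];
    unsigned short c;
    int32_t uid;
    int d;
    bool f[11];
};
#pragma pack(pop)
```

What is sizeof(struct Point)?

Node: refcount at 0 (size 4, align 4) → ends 4; pad 4 to align 8 for rss; rss at 8 (size 8, align 8) → ends 16; pid at 16 (size 4, align 4) → ends 20; prio at 20 (size 2, align 2) → ends 22; pad 2 to align 8 for start_time; start_time at 24 (size 8, align 8) → ends 32; total 32 bytes, alignment 8
state at 0 (size 32, align 1) → ends 32
e at 32 (size 4, align 1) → ends 36
g at 36 (size 1, align 1) → ends 37
cpu at 37 (size 48, align 1) → ends 85
c at 85 (size 2, align 1) → ends 87
uid at 87 (size 4, align 1) → ends 91
d at 91 (size 4, align 1) → ends 95
f at 95 (size 11, align 1) → ends 106
total 106 bytes, alignment 1

106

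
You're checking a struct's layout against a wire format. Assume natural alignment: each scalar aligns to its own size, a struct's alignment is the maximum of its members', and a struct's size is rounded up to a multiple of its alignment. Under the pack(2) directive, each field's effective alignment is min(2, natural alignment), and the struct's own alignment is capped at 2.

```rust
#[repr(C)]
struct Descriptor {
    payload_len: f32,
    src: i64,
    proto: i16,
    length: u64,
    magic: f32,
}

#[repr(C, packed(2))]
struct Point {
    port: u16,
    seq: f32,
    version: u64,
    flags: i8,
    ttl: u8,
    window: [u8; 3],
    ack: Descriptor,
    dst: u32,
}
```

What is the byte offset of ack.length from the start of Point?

44

Descriptor: 0..4  payload_len  (4B, 4-aligned); 4..8  -- padding (4B); 8..16  src  (8B, 8-aligned); 16..18  proto  (2B, 2-aligned); 18..24  -- padding (6B); 24..32  length  (8B, 8-aligned); 32..36  magic  (4B, 4-aligned); 36..40  -- tail padding (4B); sizeof = 40, alignof = 8
0..2  port  (2B, 2-aligned)
2..6  seq  (4B, 2-aligned)
6..14  version  (8B, 2-aligned)
14..15  flags  (1B, 1-aligned)
15..16  ttl  (1B, 1-aligned)
16..19  window  (3B, 1-aligned)
19..20  -- padding (1B)
20..60  ack  (40B, 2-aligned)
within Descriptor: length at 24
20 + 24 = 44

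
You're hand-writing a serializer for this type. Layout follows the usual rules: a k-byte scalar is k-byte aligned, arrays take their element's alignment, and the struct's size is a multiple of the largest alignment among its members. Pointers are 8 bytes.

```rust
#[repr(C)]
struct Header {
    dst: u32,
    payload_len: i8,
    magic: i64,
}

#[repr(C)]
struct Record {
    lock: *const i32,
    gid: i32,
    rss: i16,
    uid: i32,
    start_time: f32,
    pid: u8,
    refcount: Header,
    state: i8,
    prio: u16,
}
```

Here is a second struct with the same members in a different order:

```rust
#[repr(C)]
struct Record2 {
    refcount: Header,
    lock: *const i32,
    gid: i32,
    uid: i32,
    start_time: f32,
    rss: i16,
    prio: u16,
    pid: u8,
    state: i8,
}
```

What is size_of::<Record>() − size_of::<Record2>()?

Header: @0: dst [4B, align 4] → 4; @4: payload_len [1B, align 1] → 5; +3 pad (align 8); @8: magic [8B, align 8] → 16; size 16, align 8
@0: lock [8B, align 8] → 8
@8: gid [4B, align 4] → 12
@12: rss [2B, align 2] → 14
+2 pad (align 4)
@16: uid [4B, align 4] → 20
@20: start_time [4B, align 4] → 24
@24: pid [1B, align 1] → 25
+7 pad (align 8)
@32: refcount [16B, align 8] → 48
@48: state [1B, align 1] → 49
+1 pad (align 2)
@50: prio [2B, align 2] → 52
+4 tail pad (align 8)
size 56, align 8
— Record2 —
@0: refcount [16B, align 8] → 16
@16: lock [8B, align 8] → 24
@24: gid [4B, align 4] → 28
@28: uid [4B, align 4] → 32
@32: start_time [4B, align 4] → 36
@36: rss [2B, align 2] → 38
@38: prio [2B, align 2] → 40
@40: pid [1B, align 1] → 41
@41: state [1B, align 1] → 42
+6 tail pad (align 8)
size 48, align 8
56 − 48 = 8

8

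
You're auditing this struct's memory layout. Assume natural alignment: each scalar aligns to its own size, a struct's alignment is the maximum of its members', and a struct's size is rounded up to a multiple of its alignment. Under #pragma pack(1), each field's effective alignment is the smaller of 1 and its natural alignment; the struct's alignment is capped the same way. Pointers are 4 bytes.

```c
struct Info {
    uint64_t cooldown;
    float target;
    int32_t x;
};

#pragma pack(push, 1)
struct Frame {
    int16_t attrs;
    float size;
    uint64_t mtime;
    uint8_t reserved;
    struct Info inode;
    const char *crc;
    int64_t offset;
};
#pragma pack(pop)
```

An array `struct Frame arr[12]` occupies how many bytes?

Info: 0..8  cooldown  (8B, 8-aligned); 8..12  target  (4B, 4-aligned); 12..16  x  (4B, 4-aligned); sizeof = 16, alignof = 8
0..2  attrs  (2B, 1-aligned)
2..6  size  (4B, 1-aligned)
6..14  mtime  (8B, 1-aligned)
14..15  reserved  (1B, 1-aligned)
15..31  inode  (16B, 1-aligned)
31..35  crc  (4B, 1-aligned)
35..43  offset  (8B, 1-aligned)
sizeof = 43, alignof = 1
array of 12: 12 × 43 = 516

516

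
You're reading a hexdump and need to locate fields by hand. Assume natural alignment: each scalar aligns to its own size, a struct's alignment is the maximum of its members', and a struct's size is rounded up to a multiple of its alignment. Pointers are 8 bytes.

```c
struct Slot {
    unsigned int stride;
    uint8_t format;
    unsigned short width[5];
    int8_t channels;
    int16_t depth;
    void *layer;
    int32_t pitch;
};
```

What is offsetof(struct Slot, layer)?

@0: stride [4B, align 4] → 4
@4: format [1B, align 1] → 5
+1 pad (align 2)
@6: width [10B, align 2] → 16
@16: channels [1B, align 1] → 17
+1 pad (align 2)
@18: depth [2B, align 2] → 20
+4 pad (align 8)
@24: layer [8B, align 8] → 32

24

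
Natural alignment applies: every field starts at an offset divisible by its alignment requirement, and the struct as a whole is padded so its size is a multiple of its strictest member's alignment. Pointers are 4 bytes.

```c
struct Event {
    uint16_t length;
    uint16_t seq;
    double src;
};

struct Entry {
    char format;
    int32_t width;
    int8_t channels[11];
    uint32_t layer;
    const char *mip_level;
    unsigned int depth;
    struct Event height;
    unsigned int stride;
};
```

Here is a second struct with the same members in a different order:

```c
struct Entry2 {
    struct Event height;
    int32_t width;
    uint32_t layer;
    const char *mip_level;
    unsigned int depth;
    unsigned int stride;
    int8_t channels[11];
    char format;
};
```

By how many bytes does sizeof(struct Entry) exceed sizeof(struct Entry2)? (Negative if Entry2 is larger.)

Event: length at 0 (size 2, align 2) → ends 2; seq at 2 (size 2, align 2) → ends 4; pad 4 to align 8 for src; src at 8 (size 8, align 8) → ends 16; total 16 bytes, alignment 8
format at 0 (size 1, align 1) → ends 1
pad 3 to align 4 for width
width at 4 (size 4, align 4) → ends 8
channels at 8 (size 11, align 1) → ends 19
pad 1 to align 4 for layer
layer at 20 (size 4, align 4) → ends 24
mip_level at 24 (size 4, align 4) → ends 28
depth at 28 (size 4, align 4) → ends 32
height at 32 (size 16, align 8) → ends 48
stride at 48 (size 4, align 4) → ends 52
tail pad 4 to reach multiple of 8
total 56 bytes, alignment 8
— Entry2 —
height at 0 (size 16, align 8) → ends 16
width at 16 (size 4, align 4) → ends 20
layer at 20 (size 4, align 4) → ends 24
mip_level at 24 (size 4, align 4) → ends 28
depth at 28 (size 4, align 4) → ends 32
stride at 32 (size 4, align 4) → ends 36
channels at 36 (size 11, align 1) → ends 47
format at 47 (size 1, align 1) → ends 48
total 48 bytes, alignment 8
56 − 48 = 8

8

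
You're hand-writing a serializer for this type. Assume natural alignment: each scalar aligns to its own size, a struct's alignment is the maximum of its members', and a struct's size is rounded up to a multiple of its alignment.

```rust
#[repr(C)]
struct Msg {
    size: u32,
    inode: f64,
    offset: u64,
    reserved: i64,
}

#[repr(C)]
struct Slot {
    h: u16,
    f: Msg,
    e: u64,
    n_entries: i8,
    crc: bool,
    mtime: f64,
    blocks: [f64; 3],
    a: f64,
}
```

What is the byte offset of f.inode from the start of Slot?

Msg: @0: size [4B, align 4] → 4; +4 pad (align 8); @8: inode [8B, align 8] → 16; @16: offset [8B, align 8] → 24; @24: reserved [8B, align 8] → 32; size 32, align 8
@0: h [2B, align 2] → 2
+6 pad (align 8)
@8: f [32B, align 8] → 40
within Msg: inode at 8
8 + 8 = 16

16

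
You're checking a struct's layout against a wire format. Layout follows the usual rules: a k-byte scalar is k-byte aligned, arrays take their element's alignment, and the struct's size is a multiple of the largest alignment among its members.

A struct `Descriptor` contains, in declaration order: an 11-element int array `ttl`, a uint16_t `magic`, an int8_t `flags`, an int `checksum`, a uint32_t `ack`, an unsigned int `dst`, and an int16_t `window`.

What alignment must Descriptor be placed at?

member alignments: ttl=4, magic=2, flags=1, checksum=4, ack=4, dst=4, window=2
max = 4

4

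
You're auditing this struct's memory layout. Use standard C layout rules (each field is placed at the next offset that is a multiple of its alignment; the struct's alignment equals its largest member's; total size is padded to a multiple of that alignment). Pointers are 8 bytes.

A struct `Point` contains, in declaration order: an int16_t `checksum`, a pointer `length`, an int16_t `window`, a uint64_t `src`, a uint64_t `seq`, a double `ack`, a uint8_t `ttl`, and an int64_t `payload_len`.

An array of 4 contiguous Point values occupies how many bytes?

256

checksum at 0 (size 2, align 2) → ends 2
pad 6 to align 8 for length
length at 8 (size 8, align 8) → ends 16
window at 16 (size 2, align 2) → ends 18
pad 6 to align 8 for src
src at 24 (size 8, align 8) → ends 32
seq at 32 (size 8, align 8) → ends 40
ack at 40 (size 8, align 8) → ends 48
ttl at 48 (size 1, align 1) → ends 49
pad 7 to align 8 for payload_len
payload_len at 56 (size 8, align 8) → ends 64
total 64 bytes, alignment 8
array of 4: 4 × 64 = 256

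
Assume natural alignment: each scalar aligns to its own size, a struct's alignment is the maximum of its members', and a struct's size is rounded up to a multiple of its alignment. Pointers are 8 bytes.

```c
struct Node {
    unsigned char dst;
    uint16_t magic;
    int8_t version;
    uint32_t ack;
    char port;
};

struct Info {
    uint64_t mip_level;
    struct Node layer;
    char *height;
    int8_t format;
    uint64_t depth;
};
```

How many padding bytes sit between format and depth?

Node: 0..1  dst  (1B, 1-aligned); 1..2  -- padding (1B); 2..4  magic  (2B, 2-aligned); 4..5  version  (1B, 1-aligned); 5..8  -- padding (3B); 8..12  ack  (4B, 4-aligned); 12..13  port  (1B, 1-aligned); 13..16  -- tail padding (3B); sizeof = 16, alignof = 4
0..8  mip_level  (8B, 8-aligned)
8..24  layer  (16B, 4-aligned)
24..32  height  (8B, 8-aligned)
32..33  format  (1B, 1-aligned)
33..40  -- padding (7B)
40..48  depth  (8B, 8-aligned)

7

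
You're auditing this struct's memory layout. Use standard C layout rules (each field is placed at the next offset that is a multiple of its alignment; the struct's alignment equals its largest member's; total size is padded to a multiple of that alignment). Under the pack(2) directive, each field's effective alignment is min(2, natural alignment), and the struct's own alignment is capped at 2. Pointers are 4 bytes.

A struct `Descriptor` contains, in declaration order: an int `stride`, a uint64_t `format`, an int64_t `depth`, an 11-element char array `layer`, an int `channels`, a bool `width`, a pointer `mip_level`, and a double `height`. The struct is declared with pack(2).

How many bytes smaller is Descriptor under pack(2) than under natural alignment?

6

natural layout:
  stride at 0 (size 4, align 4) → ends 4
  pad 4 to align 8 for format
  format at 8 (size 8, align 8) → ends 16
  depth at 16 (size 8, align 8) → ends 24
  layer at 24 (size 11, align 1) → ends 35
  pad 1 to align 4 for channels
  channels at 36 (size 4, align 4) → ends 40
  width at 40 (size 1, align 1) → ends 41
  pad 3 to align 4 for mip_level
  mip_level at 44 (size 4, align 4) → ends 48
  height at 48 (size 8, align 8) → ends 56
  total 56 bytes, alignment 8
packed(2) layout:
  stride at 0 (size 4, align 2) → ends 4
  format at 4 (size 8, align 2) → ends 12
  depth at 12 (size 8, align 2) → ends 20
  layer at 20 (size 11, align 1) → ends 31
  pad 1 to align 2 for channels
  channels at 32 (size 4, align 2) → ends 36
  width at 36 (size 1, align 1) → ends 37
  pad 1 to align 2 for mip_level
  mip_level at 38 (size 4, align 2) → ends 42
  height at 42 (size 8, align 2) → ends 50
  total 50 bytes, alignment 2
56 − 50 = 6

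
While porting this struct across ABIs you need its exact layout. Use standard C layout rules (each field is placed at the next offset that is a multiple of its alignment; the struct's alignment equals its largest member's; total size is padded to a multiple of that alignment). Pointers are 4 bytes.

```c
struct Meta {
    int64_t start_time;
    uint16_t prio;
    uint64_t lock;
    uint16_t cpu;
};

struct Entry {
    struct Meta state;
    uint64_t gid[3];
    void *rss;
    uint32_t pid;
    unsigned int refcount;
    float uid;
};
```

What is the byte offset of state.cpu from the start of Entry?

24

Meta: 0..8  start_time  (8B, 8-aligned); 8..10  prio  (2B, 2-aligned); 10..16  -- padding (6B); 16..24  lock  (8B, 8-aligned); 24..26  cpu  (2B, 2-aligned); 26..32  -- tail padding (6B); sizeof = 32, alignof = 8
0..32  state  (32B, 8-aligned)
within Meta: cpu at 24
0 + 24 = 24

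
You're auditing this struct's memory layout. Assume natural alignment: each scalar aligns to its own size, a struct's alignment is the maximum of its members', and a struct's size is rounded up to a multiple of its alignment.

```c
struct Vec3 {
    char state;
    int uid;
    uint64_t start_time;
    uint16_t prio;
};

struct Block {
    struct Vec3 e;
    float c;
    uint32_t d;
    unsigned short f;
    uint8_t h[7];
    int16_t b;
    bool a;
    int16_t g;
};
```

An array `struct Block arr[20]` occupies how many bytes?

960

Vec3: 0..1  state  (1B, 1-aligned); 1..4  -- padding (3B); 4..8  uid  (4B, 4-aligned); 8..16  start_time  (8B, 8-aligned); 16..18  prio  (2B, 2-aligned); 18..24  -- tail padding (6B); sizeof = 24, alignof = 8
0..24  e  (24B, 8-aligned)
24..28  c  (4B, 4-aligned)
28..32  d  (4B, 4-aligned)
32..34  f  (2B, 2-aligned)
34..41  h  (7B, 1-aligned)
41..42  -- padding (1B)
42..44  b  (2B, 2-aligned)
44..45  a  (1B, 1-aligned)
45..46  -- padding (1B)
46..48  g  (2B, 2-aligned)
sizeof = 48, alignof = 8
array of 20: 20 × 48 = 960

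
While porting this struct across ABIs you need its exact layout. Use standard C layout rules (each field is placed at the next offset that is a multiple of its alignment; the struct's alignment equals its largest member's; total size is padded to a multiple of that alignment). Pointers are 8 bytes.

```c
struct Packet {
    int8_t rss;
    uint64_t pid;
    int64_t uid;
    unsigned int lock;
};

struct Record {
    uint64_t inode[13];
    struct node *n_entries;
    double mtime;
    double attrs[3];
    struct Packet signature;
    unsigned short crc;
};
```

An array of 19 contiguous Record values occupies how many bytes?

3496

Packet: 0..1  rss  (1B, 1-aligned); 1..8  -- padding (7B); 8..16  pid  (8B, 8-aligned); 16..24  uid  (8B, 8-aligned); 24..28  lock  (4B, 4-aligned); 28..32  -- tail padding (4B); sizeof = 32, alignof = 8
0..104  inode  (104B, 8-aligned)
104..112  n_entries  (8B, 8-aligned)
112..120  mtime  (8B, 8-aligned)
120..144  attrs  (24B, 8-aligned)
144..176  signature  (32B, 8-aligned)
176..178  crc  (2B, 2-aligned)
178..184  -- tail padding (6B)
sizeof = 184, alignof = 8
array of 19: 19 × 184 = 3496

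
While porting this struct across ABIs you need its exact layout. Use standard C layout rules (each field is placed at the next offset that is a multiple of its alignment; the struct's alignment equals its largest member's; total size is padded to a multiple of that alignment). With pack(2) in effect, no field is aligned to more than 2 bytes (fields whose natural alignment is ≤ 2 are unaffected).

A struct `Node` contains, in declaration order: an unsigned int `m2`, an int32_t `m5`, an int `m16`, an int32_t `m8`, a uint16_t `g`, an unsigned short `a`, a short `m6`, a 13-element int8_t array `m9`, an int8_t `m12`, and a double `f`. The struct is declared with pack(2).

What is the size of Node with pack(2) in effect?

44

@0: m2 [4B, align 2] → 4
@4: m5 [4B, align 2] → 8
@8: m16 [4B, align 2] → 12
@12: m8 [4B, align 2] → 16
@16: g [2B, align 2] → 18
@18: a [2B, align 2] → 20
@20: m6 [2B, align 2] → 22
@22: m9 [13B, align 1] → 35
@35: m12 [1B, align 1] → 36
@36: f [8B, align 2] → 44
size 44, align 2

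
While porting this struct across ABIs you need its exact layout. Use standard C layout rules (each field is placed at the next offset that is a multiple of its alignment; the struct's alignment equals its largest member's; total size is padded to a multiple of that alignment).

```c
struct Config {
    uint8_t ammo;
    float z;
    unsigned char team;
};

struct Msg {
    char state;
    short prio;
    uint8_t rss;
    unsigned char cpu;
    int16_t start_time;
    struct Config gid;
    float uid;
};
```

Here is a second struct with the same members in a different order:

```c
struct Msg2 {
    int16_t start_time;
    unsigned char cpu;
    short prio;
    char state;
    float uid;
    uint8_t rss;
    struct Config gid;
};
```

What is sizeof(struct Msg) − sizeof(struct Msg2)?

Config: @0: ammo [1B, align 1] → 1; +3 pad (align 4); @4: z [4B, align 4] → 8; @8: team [1B, align 1] → 9; +3 tail pad (align 4); size 12, align 4
@0: state [1B, align 1] → 1
+1 pad (align 2)
@2: prio [2B, align 2] → 4
@4: rss [1B, align 1] → 5
@5: cpu [1B, align 1] → 6
@6: start_time [2B, align 2] → 8
@8: gid [12B, align 4] → 20
@20: uid [4B, align 4] → 24
size 24, align 4
— Msg2 —
@0: start_time [2B, align 2] → 2
@2: cpu [1B, align 1] → 3
+1 pad (align 2)
@4: prio [2B, align 2] → 6
@6: state [1B, align 1] → 7
+1 pad (align 4)
@8: uid [4B, align 4] → 12
@12: rss [1B, align 1] → 13
+3 pad (align 4)
@16: gid [12B, align 4] → 28
size 28, align 4
24 − 28 = -4

-4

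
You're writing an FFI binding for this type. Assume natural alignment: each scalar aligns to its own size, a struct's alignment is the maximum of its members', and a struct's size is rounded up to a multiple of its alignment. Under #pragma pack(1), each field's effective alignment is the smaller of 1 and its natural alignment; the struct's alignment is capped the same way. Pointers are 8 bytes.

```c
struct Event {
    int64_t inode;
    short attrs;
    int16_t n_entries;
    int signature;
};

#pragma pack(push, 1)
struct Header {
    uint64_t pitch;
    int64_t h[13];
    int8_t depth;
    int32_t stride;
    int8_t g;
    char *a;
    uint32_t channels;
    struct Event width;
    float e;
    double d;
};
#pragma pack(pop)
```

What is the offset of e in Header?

Event: @0: inode [8B, align 8] → 8; @8: attrs [2B, align 2] → 10; @10: n_entries [2B, align 2] → 12; @12: signature [4B, align 4] → 16; size 16, align 8
@0: pitch [8B, align 1] → 8
@8: h [104B, align 1] → 112
@112: depth [1B, align 1] → 113
@113: stride [4B, align 1] → 117
@117: g [1B, align 1] → 118
@118: a [8B, align 1] → 126
@126: channels [4B, align 1] → 130
@130: width [16B, align 1] → 146
@146: e [4B, align 1] → 150

146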